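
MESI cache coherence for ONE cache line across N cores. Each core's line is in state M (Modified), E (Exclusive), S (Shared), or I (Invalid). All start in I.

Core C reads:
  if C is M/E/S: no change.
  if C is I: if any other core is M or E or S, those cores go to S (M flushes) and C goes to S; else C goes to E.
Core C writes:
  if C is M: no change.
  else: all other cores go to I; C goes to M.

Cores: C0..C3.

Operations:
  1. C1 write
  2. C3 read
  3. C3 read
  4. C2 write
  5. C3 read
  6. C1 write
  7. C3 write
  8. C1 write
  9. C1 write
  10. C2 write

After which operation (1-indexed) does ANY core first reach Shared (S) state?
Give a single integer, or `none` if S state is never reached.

Answer: 2

Derivation:
Op 1: C1 write [C1 write: invalidate none -> C1=M] -> [I,M,I,I]
Op 2: C3 read [C3 read from I: others=['C1=M'] -> C3=S, others downsized to S] -> [I,S,I,S]
  -> First S state at op 2; remaining ops need not be traced.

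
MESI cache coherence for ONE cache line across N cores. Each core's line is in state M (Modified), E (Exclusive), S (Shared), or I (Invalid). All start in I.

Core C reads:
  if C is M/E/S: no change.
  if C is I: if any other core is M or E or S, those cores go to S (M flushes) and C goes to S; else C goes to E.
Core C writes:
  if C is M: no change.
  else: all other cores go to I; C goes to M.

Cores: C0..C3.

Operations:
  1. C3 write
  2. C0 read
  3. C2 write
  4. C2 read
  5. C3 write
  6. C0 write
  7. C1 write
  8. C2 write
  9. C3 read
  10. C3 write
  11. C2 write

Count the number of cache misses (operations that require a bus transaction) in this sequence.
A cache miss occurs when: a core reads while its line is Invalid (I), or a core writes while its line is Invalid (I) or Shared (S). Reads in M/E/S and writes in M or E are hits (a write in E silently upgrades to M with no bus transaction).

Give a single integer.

Op 1: C3 write [C3 write: invalidate none -> C3=M] -> [I,I,I,M] [MISS #1: write from I]
Op 2: C0 read [C0 read from I: others=['C3=M'] -> C0=S, others downsized to S] -> [S,I,I,S] [MISS #2: read from I]
Op 3: C2 write [C2 write: invalidate ['C0=S', 'C3=S'] -> C2=M] -> [I,I,M,I] [MISS #3: write from I]
Op 4: C2 read [C2 read: already in M, no change] -> [I,I,M,I] [hit: read from M]
Op 5: C3 write [C3 write: invalidate ['C2=M'] -> C3=M] -> [I,I,I,M] [MISS #4: write from I]
Op 6: C0 write [C0 write: invalidate ['C3=M'] -> C0=M] -> [M,I,I,I] [MISS #5: write from I]
Op 7: C1 write [C1 write: invalidate ['C0=M'] -> C1=M] -> [I,M,I,I] [MISS #6: write from I]
Op 8: C2 write [C2 write: invalidate ['C1=M'] -> C2=M] -> [I,I,M,I] [MISS #7: write from I]
Op 9: C3 read [C3 read from I: others=['C2=M'] -> C3=S, others downsized to S] -> [I,I,S,S] [MISS #8: read from I]
Op 10: C3 write [C3 write: invalidate ['C2=S'] -> C3=M] -> [I,I,I,M] [MISS #9: write from S]
Op 11: C2 write [C2 write: invalidate ['C3=M'] -> C2=M] -> [I,I,M,I] [MISS #10: write from I]

Answer: 10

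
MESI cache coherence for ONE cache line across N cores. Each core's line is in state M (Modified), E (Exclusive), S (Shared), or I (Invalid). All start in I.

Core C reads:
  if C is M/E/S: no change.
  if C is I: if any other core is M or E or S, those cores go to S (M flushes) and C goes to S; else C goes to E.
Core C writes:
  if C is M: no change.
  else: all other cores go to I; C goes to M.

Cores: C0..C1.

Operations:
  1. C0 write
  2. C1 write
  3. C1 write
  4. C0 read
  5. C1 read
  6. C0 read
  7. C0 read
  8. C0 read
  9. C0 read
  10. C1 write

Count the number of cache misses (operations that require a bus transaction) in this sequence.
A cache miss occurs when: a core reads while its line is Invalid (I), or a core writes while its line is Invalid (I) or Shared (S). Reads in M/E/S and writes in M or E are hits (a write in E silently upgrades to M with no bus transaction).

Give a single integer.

Op 1: C0 write [C0 write: invalidate none -> C0=M] -> [M,I] [MISS #1: write from I]
Op 2: C1 write [C1 write: invalidate ['C0=M'] -> C1=M] -> [I,M] [MISS #2: write from I]
Op 3: C1 write [C1 write: already M (modified), no change] -> [I,M] [hit: write from M]
Op 4: C0 read [C0 read from I: others=['C1=M'] -> C0=S, others downsized to S] -> [S,S] [MISS #3: read from I]
Op 5: C1 read [C1 read: already in S, no change] -> [S,S] [hit: read from S]
Op 6: C0 read [C0 read: already in S, no change] -> [S,S] [hit: read from S]
Op 7: C0 read [C0 read: already in S, no change] -> [S,S] [hit: read from S]
Op 8: C0 read [C0 read: already in S, no change] -> [S,S] [hit: read from S]
Op 9: C0 read [C0 read: already in S, no change] -> [S,S] [hit: read from S]
Op 10: C1 write [C1 write: invalidate ['C0=S'] -> C1=M] -> [I,M] [MISS #4: write from S]

Answer: 4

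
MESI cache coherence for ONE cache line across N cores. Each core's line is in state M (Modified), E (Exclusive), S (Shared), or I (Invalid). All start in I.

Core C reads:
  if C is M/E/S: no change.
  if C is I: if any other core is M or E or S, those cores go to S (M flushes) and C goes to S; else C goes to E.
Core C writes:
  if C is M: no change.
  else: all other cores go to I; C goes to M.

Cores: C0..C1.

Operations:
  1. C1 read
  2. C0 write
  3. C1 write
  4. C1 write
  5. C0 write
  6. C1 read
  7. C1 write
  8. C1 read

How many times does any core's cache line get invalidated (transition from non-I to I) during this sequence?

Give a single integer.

Answer: 4

Derivation:
Op 1: C1 read [C1 read from I: no other sharers -> C1=E (exclusive)] -> [I,E] (invalidations this op: 0; running total: 0)
Op 2: C0 write [C0 write: invalidate ['C1=E'] -> C0=M] -> [M,I] (invalidations this op: 1; running total: 1)
Op 3: C1 write [C1 write: invalidate ['C0=M'] -> C1=M] -> [I,M] (invalidations this op: 1; running total: 2)
Op 4: C1 write [C1 write: already M (modified), no change] -> [I,M] (invalidations this op: 0; running total: 2)
Op 5: C0 write [C0 write: invalidate ['C1=M'] -> C0=M] -> [M,I] (invalidations this op: 1; running total: 3)
Op 6: C1 read [C1 read from I: others=['C0=M'] -> C1=S, others downsized to S] -> [S,S] (invalidations this op: 0; running total: 3)
Op 7: C1 write [C1 write: invalidate ['C0=S'] -> C1=M] -> [I,M] (invalidations this op: 1; running total: 4)
Op 8: C1 read [C1 read: already in M, no change] -> [I,M] (invalidations this op: 0; running total: 4)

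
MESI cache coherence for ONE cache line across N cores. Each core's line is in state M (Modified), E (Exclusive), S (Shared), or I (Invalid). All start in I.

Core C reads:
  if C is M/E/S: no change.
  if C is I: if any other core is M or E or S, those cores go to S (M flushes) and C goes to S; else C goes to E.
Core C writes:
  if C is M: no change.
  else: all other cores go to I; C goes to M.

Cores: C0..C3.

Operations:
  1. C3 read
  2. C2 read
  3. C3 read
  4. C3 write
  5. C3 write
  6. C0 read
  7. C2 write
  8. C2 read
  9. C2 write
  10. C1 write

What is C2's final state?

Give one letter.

Answer: I

Derivation:
Op 1: C3 read [C3 read from I: no other sharers -> C3=E (exclusive)] -> [I,I,I,E]
Op 2: C2 read [C2 read from I: others=['C3=E'] -> C2=S, others downsized to S] -> [I,I,S,S]
Op 3: C3 read [C3 read: already in S, no change] -> [I,I,S,S]
Op 4: C3 write [C3 write: invalidate ['C2=S'] -> C3=M] -> [I,I,I,M]
Op 5: C3 write [C3 write: already M (modified), no change] -> [I,I,I,M]
Op 6: C0 read [C0 read from I: others=['C3=M'] -> C0=S, others downsized to S] -> [S,I,I,S]
Op 7: C2 write [C2 write: invalidate ['C0=S', 'C3=S'] -> C2=M] -> [I,I,M,I]
Op 8: C2 read [C2 read: already in M, no change] -> [I,I,M,I]
Op 9: C2 write [C2 write: already M (modified), no change] -> [I,I,M,I]
Op 10: C1 write [C1 write: invalidate ['C2=M'] -> C1=M] -> [I,M,I,I]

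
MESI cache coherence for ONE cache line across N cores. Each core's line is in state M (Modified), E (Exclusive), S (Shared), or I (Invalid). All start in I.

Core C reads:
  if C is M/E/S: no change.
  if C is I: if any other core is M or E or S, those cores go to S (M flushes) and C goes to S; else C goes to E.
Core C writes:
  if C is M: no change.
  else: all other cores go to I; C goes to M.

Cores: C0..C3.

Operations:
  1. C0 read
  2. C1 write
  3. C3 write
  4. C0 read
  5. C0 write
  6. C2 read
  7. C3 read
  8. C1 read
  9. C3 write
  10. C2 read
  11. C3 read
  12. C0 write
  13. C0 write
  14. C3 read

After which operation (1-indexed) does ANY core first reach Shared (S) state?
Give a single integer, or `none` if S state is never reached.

Answer: 4

Derivation:
Op 1: C0 read [C0 read from I: no other sharers -> C0=E (exclusive)] -> [E,I,I,I]
Op 2: C1 write [C1 write: invalidate ['C0=E'] -> C1=M] -> [I,M,I,I]
Op 3: C3 write [C3 write: invalidate ['C1=M'] -> C3=M] -> [I,I,I,M]
Op 4: C0 read [C0 read from I: others=['C3=M'] -> C0=S, others downsized to S] -> [S,I,I,S]
  -> First S state at op 4; remaining ops need not be traced.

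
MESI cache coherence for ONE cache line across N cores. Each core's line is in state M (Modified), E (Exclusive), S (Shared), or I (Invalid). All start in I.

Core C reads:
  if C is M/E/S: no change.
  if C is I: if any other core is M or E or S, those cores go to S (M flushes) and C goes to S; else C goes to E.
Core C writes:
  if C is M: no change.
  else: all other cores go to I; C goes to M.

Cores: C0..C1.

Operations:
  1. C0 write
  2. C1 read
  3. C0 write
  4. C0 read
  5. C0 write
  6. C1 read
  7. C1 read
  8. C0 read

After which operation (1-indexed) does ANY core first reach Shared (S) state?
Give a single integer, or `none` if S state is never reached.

Answer: 2

Derivation:
Op 1: C0 write [C0 write: invalidate none -> C0=M] -> [M,I]
Op 2: C1 read [C1 read from I: others=['C0=M'] -> C1=S, others downsized to S] -> [S,S]
  -> First S state at op 2; remaining ops need not be traced.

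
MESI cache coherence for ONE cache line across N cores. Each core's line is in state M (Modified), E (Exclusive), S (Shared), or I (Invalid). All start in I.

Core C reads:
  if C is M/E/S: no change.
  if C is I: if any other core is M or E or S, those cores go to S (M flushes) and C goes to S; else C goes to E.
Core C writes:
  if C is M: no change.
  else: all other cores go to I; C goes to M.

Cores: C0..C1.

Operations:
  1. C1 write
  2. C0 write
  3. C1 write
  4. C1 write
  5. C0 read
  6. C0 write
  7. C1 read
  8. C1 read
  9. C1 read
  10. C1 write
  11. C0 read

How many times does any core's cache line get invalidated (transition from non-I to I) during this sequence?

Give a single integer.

Op 1: C1 write [C1 write: invalidate none -> C1=M] -> [I,M] (invalidations this op: 0; running total: 0)
Op 2: C0 write [C0 write: invalidate ['C1=M'] -> C0=M] -> [M,I] (invalidations this op: 1; running total: 1)
Op 3: C1 write [C1 write: invalidate ['C0=M'] -> C1=M] -> [I,M] (invalidations this op: 1; running total: 2)
Op 4: C1 write [C1 write: already M (modified), no change] -> [I,M] (invalidations this op: 0; running total: 2)
Op 5: C0 read [C0 read from I: others=['C1=M'] -> C0=S, others downsized to S] -> [S,S] (invalidations this op: 0; running total: 2)
Op 6: C0 write [C0 write: invalidate ['C1=S'] -> C0=M] -> [M,I] (invalidations this op: 1; running total: 3)
Op 7: C1 read [C1 read from I: others=['C0=M'] -> C1=S, others downsized to S] -> [S,S] (invalidations this op: 0; running total: 3)
Op 8: C1 read [C1 read: already in S, no change] -> [S,S] (invalidations this op: 0; running total: 3)
Op 9: C1 read [C1 read: already in S, no change] -> [S,S] (invalidations this op: 0; running total: 3)
Op 10: C1 write [C1 write: invalidate ['C0=S'] -> C1=M] -> [I,M] (invalidations this op: 1; running total: 4)
Op 11: C0 read [C0 read from I: others=['C1=M'] -> C0=S, others downsized to S] -> [S,S] (invalidations this op: 0; running total: 4)

Answer: 4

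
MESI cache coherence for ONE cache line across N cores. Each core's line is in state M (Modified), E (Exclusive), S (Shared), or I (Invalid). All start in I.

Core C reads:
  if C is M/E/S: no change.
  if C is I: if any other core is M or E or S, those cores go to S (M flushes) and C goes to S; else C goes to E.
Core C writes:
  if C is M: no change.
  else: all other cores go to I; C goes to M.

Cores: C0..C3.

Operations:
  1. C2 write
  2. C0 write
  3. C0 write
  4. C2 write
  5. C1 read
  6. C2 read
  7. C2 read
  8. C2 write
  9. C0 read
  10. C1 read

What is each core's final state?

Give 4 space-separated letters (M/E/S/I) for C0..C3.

Answer: S S S I

Derivation:
Op 1: C2 write [C2 write: invalidate none -> C2=M] -> [I,I,M,I]
Op 2: C0 write [C0 write: invalidate ['C2=M'] -> C0=M] -> [M,I,I,I]
Op 3: C0 write [C0 write: already M (modified), no change] -> [M,I,I,I]
Op 4: C2 write [C2 write: invalidate ['C0=M'] -> C2=M] -> [I,I,M,I]
Op 5: C1 read [C1 read from I: others=['C2=M'] -> C1=S, others downsized to S] -> [I,S,S,I]
Op 6: C2 read [C2 read: already in S, no change] -> [I,S,S,I]
Op 7: C2 read [C2 read: already in S, no change] -> [I,S,S,I]
Op 8: C2 write [C2 write: invalidate ['C1=S'] -> C2=M] -> [I,I,M,I]
Op 9: C0 read [C0 read from I: others=['C2=M'] -> C0=S, others downsized to S] -> [S,I,S,I]
Op 10: C1 read [C1 read from I: others=['C0=S', 'C2=S'] -> C1=S, others downsized to S] -> [S,S,S,I]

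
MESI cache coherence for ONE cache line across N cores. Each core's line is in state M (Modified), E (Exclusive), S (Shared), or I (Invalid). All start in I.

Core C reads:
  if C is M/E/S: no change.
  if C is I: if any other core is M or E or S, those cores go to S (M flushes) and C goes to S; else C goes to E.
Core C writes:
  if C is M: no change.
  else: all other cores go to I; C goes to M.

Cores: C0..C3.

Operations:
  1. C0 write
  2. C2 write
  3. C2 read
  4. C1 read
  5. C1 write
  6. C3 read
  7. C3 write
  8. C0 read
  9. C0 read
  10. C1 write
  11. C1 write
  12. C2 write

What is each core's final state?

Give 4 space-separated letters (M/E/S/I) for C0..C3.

Answer: I I M I

Derivation:
Op 1: C0 write [C0 write: invalidate none -> C0=M] -> [M,I,I,I]
Op 2: C2 write [C2 write: invalidate ['C0=M'] -> C2=M] -> [I,I,M,I]
Op 3: C2 read [C2 read: already in M, no change] -> [I,I,M,I]
Op 4: C1 read [C1 read from I: others=['C2=M'] -> C1=S, others downsized to S] -> [I,S,S,I]
Op 5: C1 write [C1 write: invalidate ['C2=S'] -> C1=M] -> [I,M,I,I]
Op 6: C3 read [C3 read from I: others=['C1=M'] -> C3=S, others downsized to S] -> [I,S,I,S]
Op 7: C3 write [C3 write: invalidate ['C1=S'] -> C3=M] -> [I,I,I,M]
Op 8: C0 read [C0 read from I: others=['C3=M'] -> C0=S, others downsized to S] -> [S,I,I,S]
Op 9: C0 read [C0 read: already in S, no change] -> [S,I,I,S]
Op 10: C1 write [C1 write: invalidate ['C0=S', 'C3=S'] -> C1=M] -> [I,M,I,I]
Op 11: C1 write [C1 write: already M (modified), no change] -> [I,M,I,I]
Op 12: C2 write [C2 write: invalidate ['C1=M'] -> C2=M] -> [I,I,M,I]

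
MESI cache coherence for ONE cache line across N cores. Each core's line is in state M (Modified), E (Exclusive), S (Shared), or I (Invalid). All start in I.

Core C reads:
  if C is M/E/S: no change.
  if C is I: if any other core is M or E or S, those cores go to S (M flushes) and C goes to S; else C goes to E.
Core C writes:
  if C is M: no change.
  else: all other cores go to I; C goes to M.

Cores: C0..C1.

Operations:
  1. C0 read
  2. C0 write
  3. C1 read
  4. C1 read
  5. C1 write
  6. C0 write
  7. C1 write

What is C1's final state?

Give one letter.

Op 1: C0 read [C0 read from I: no other sharers -> C0=E (exclusive)] -> [E,I]
Op 2: C0 write [C0 write: invalidate none -> C0=M] -> [M,I]
Op 3: C1 read [C1 read from I: others=['C0=M'] -> C1=S, others downsized to S] -> [S,S]
Op 4: C1 read [C1 read: already in S, no change] -> [S,S]
Op 5: C1 write [C1 write: invalidate ['C0=S'] -> C1=M] -> [I,M]
Op 6: C0 write [C0 write: invalidate ['C1=M'] -> C0=M] -> [M,I]
Op 7: C1 write [C1 write: invalidate ['C0=M'] -> C1=M] -> [I,M]

Answer: M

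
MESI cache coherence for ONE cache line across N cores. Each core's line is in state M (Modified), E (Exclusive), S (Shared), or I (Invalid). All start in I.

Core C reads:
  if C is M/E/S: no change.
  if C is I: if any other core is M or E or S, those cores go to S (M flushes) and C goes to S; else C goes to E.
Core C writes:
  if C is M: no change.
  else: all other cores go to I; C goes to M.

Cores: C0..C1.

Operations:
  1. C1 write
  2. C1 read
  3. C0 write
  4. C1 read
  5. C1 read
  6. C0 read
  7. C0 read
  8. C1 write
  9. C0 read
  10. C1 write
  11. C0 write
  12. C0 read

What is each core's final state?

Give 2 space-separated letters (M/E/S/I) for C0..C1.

Answer: M I

Derivation:
Op 1: C1 write [C1 write: invalidate none -> C1=M] -> [I,M]
Op 2: C1 read [C1 read: already in M, no change] -> [I,M]
Op 3: C0 write [C0 write: invalidate ['C1=M'] -> C0=M] -> [M,I]
Op 4: C1 read [C1 read from I: others=['C0=M'] -> C1=S, others downsized to S] -> [S,S]
Op 5: C1 read [C1 read: already in S, no change] -> [S,S]
Op 6: C0 read [C0 read: already in S, no change] -> [S,S]
Op 7: C0 read [C0 read: already in S, no change] -> [S,S]
Op 8: C1 write [C1 write: invalidate ['C0=S'] -> C1=M] -> [I,M]
Op 9: C0 read [C0 read from I: others=['C1=M'] -> C0=S, others downsized to S] -> [S,S]
Op 10: C1 write [C1 write: invalidate ['C0=S'] -> C1=M] -> [I,M]
Op 11: C0 write [C0 write: invalidate ['C1=M'] -> C0=M] -> [M,I]
Op 12: C0 read [C0 read: already in M, no change] -> [M,I]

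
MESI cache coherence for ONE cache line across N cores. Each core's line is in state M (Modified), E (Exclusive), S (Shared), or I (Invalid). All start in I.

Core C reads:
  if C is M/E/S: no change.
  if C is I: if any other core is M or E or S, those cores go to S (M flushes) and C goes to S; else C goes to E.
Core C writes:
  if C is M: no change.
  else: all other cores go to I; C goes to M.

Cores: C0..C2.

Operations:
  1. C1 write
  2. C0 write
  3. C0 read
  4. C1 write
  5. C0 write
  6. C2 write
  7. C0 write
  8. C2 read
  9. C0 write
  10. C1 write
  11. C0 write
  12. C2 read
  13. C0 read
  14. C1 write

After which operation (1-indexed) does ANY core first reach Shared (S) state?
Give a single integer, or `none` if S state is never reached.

Answer: 8

Derivation:
Op 1: C1 write [C1 write: invalidate none -> C1=M] -> [I,M,I]
Op 2: C0 write [C0 write: invalidate ['C1=M'] -> C0=M] -> [M,I,I]
Op 3: C0 read [C0 read: already in M, no change] -> [M,I,I]
Op 4: C1 write [C1 write: invalidate ['C0=M'] -> C1=M] -> [I,M,I]
Op 5: C0 write [C0 write: invalidate ['C1=M'] -> C0=M] -> [M,I,I]
Op 6: C2 write [C2 write: invalidate ['C0=M'] -> C2=M] -> [I,I,M]
Op 7: C0 write [C0 write: invalidate ['C2=M'] -> C0=M] -> [M,I,I]
Op 8: C2 read [C2 read from I: others=['C0=M'] -> C2=S, others downsized to S] -> [S,I,S]
  -> First S state at op 8; remaining ops need not be traced.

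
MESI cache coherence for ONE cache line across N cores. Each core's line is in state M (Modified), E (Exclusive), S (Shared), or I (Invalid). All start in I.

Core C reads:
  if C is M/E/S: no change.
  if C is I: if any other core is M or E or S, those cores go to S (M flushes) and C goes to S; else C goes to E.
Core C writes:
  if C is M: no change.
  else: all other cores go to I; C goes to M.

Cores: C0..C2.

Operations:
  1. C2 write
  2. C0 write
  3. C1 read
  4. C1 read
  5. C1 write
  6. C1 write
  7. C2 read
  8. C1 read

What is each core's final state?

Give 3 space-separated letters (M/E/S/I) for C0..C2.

Op 1: C2 write [C2 write: invalidate none -> C2=M] -> [I,I,M]
Op 2: C0 write [C0 write: invalidate ['C2=M'] -> C0=M] -> [M,I,I]
Op 3: C1 read [C1 read from I: others=['C0=M'] -> C1=S, others downsized to S] -> [S,S,I]
Op 4: C1 read [C1 read: already in S, no change] -> [S,S,I]
Op 5: C1 write [C1 write: invalidate ['C0=S'] -> C1=M] -> [I,M,I]
Op 6: C1 write [C1 write: already M (modified), no change] -> [I,M,I]
Op 7: C2 read [C2 read from I: others=['C1=M'] -> C2=S, others downsized to S] -> [I,S,S]
Op 8: C1 read [C1 read: already in S, no change] -> [I,S,S]

Answer: I S S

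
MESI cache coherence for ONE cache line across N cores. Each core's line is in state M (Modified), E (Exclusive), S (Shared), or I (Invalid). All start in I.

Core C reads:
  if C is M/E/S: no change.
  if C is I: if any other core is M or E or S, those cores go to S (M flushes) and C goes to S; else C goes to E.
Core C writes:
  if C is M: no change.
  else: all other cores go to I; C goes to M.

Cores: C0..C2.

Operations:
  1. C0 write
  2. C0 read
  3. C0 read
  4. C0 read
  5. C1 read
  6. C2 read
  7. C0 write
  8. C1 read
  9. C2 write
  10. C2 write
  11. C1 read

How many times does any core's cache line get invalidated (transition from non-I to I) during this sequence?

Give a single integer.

Op 1: C0 write [C0 write: invalidate none -> C0=M] -> [M,I,I] (invalidations this op: 0; running total: 0)
Op 2: C0 read [C0 read: already in M, no change] -> [M,I,I] (invalidations this op: 0; running total: 0)
Op 3: C0 read [C0 read: already in M, no change] -> [M,I,I] (invalidations this op: 0; running total: 0)
Op 4: C0 read [C0 read: already in M, no change] -> [M,I,I] (invalidations this op: 0; running total: 0)
Op 5: C1 read [C1 read from I: others=['C0=M'] -> C1=S, others downsized to S] -> [S,S,I] (invalidations this op: 0; running total: 0)
Op 6: C2 read [C2 read from I: others=['C0=S', 'C1=S'] -> C2=S, others downsized to S] -> [S,S,S] (invalidations this op: 0; running total: 0)
Op 7: C0 write [C0 write: invalidate ['C1=S', 'C2=S'] -> C0=M] -> [M,I,I] (invalidations this op: 2; running total: 2)
Op 8: C1 read [C1 read from I: others=['C0=M'] -> C1=S, others downsized to S] -> [S,S,I] (invalidations this op: 0; running total: 2)
Op 9: C2 write [C2 write: invalidate ['C0=S', 'C1=S'] -> C2=M] -> [I,I,M] (invalidations this op: 2; running total: 4)
Op 10: C2 write [C2 write: already M (modified), no change] -> [I,I,M] (invalidations this op: 0; running total: 4)
Op 11: C1 read [C1 read from I: others=['C2=M'] -> C1=S, others downsized to S] -> [I,S,S] (invalidations this op: 0; running total: 4)

Answer: 4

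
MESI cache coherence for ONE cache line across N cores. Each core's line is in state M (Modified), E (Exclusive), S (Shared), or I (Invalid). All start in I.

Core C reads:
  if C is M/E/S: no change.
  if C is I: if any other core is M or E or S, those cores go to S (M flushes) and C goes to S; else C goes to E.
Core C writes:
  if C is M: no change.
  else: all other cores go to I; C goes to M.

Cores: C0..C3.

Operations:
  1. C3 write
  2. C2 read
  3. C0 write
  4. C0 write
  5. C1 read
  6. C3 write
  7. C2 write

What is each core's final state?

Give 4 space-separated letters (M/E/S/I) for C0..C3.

Answer: I I M I

Derivation:
Op 1: C3 write [C3 write: invalidate none -> C3=M] -> [I,I,I,M]
Op 2: C2 read [C2 read from I: others=['C3=M'] -> C2=S, others downsized to S] -> [I,I,S,S]
Op 3: C0 write [C0 write: invalidate ['C2=S', 'C3=S'] -> C0=M] -> [M,I,I,I]
Op 4: C0 write [C0 write: already M (modified), no change] -> [M,I,I,I]
Op 5: C1 read [C1 read from I: others=['C0=M'] -> C1=S, others downsized to S] -> [S,S,I,I]
Op 6: C3 write [C3 write: invalidate ['C0=S', 'C1=S'] -> C3=M] -> [I,I,I,M]
Op 7: C2 write [C2 write: invalidate ['C3=M'] -> C2=M] -> [I,I,M,I]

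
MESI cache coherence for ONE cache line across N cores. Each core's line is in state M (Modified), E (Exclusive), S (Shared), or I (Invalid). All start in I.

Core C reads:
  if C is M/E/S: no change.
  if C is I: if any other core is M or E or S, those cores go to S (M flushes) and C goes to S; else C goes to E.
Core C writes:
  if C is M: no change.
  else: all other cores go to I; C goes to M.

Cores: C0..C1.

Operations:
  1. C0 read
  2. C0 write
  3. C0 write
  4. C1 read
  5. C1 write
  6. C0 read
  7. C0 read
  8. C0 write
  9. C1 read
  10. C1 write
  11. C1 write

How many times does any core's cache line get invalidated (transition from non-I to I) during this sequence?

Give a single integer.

Op 1: C0 read [C0 read from I: no other sharers -> C0=E (exclusive)] -> [E,I] (invalidations this op: 0; running total: 0)
Op 2: C0 write [C0 write: invalidate none -> C0=M] -> [M,I] (invalidations this op: 0; running total: 0)
Op 3: C0 write [C0 write: already M (modified), no change] -> [M,I] (invalidations this op: 0; running total: 0)
Op 4: C1 read [C1 read from I: others=['C0=M'] -> C1=S, others downsized to S] -> [S,S] (invalidations this op: 0; running total: 0)
Op 5: C1 write [C1 write: invalidate ['C0=S'] -> C1=M] -> [I,M] (invalidations this op: 1; running total: 1)
Op 6: C0 read [C0 read from I: others=['C1=M'] -> C0=S, others downsized to S] -> [S,S] (invalidations this op: 0; running total: 1)
Op 7: C0 read [C0 read: already in S, no change] -> [S,S] (invalidations this op: 0; running total: 1)
Op 8: C0 write [C0 write: invalidate ['C1=S'] -> C0=M] -> [M,I] (invalidations this op: 1; running total: 2)
Op 9: C1 read [C1 read from I: others=['C0=M'] -> C1=S, others downsized to S] -> [S,S] (invalidations this op: 0; running total: 2)
Op 10: C1 write [C1 write: invalidate ['C0=S'] -> C1=M] -> [I,M] (invalidations this op: 1; running total: 3)
Op 11: C1 write [C1 write: already M (modified), no change] -> [I,M] (invalidations this op: 0; running total: 3)

Answer: 3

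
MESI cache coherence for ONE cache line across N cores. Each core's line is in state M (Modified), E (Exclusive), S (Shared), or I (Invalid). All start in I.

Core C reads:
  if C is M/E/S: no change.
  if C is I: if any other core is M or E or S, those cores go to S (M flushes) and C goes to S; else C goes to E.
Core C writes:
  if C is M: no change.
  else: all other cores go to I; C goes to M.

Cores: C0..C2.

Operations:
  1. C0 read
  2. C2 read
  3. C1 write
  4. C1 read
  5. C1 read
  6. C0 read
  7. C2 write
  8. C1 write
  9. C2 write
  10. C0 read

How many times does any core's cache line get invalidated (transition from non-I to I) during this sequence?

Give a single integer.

Op 1: C0 read [C0 read from I: no other sharers -> C0=E (exclusive)] -> [E,I,I] (invalidations this op: 0; running total: 0)
Op 2: C2 read [C2 read from I: others=['C0=E'] -> C2=S, others downsized to S] -> [S,I,S] (invalidations this op: 0; running total: 0)
Op 3: C1 write [C1 write: invalidate ['C0=S', 'C2=S'] -> C1=M] -> [I,M,I] (invalidations this op: 2; running total: 2)
Op 4: C1 read [C1 read: already in M, no change] -> [I,M,I] (invalidations this op: 0; running total: 2)
Op 5: C1 read [C1 read: already in M, no change] -> [I,M,I] (invalidations this op: 0; running total: 2)
Op 6: C0 read [C0 read from I: others=['C1=M'] -> C0=S, others downsized to S] -> [S,S,I] (invalidations this op: 0; running total: 2)
Op 7: C2 write [C2 write: invalidate ['C0=S', 'C1=S'] -> C2=M] -> [I,I,M] (invalidations this op: 2; running total: 4)
Op 8: C1 write [C1 write: invalidate ['C2=M'] -> C1=M] -> [I,M,I] (invalidations this op: 1; running total: 5)
Op 9: C2 write [C2 write: invalidate ['C1=M'] -> C2=M] -> [I,I,M] (invalidations this op: 1; running total: 6)
Op 10: C0 read [C0 read from I: others=['C2=M'] -> C0=S, others downsized to S] -> [S,I,S] (invalidations this op: 0; running total: 6)

Answer: 6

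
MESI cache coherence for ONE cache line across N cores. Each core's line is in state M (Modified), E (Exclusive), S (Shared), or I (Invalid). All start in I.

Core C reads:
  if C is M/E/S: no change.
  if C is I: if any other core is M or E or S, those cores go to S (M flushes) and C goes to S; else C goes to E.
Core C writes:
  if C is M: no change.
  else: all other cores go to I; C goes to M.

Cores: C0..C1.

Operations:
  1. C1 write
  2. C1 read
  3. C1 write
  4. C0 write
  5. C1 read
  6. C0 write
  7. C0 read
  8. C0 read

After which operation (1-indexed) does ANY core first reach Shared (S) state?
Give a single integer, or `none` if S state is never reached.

Answer: 5

Derivation:
Op 1: C1 write [C1 write: invalidate none -> C1=M] -> [I,M]
Op 2: C1 read [C1 read: already in M, no change] -> [I,M]
Op 3: C1 write [C1 write: already M (modified), no change] -> [I,M]
Op 4: C0 write [C0 write: invalidate ['C1=M'] -> C0=M] -> [M,I]
Op 5: C1 read [C1 read from I: others=['C0=M'] -> C1=S, others downsized to S] -> [S,S]
  -> First S state at op 5; remaining ops need not be traced.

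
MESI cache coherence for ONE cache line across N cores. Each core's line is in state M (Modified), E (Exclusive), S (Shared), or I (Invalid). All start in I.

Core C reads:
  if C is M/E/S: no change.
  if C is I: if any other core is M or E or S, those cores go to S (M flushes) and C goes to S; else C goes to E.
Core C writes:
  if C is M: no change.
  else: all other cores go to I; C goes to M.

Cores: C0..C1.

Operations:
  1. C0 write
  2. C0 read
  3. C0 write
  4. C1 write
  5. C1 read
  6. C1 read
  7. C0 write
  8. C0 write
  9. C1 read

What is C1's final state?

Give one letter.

Answer: S

Derivation:
Op 1: C0 write [C0 write: invalidate none -> C0=M] -> [M,I]
Op 2: C0 read [C0 read: already in M, no change] -> [M,I]
Op 3: C0 write [C0 write: already M (modified), no change] -> [M,I]
Op 4: C1 write [C1 write: invalidate ['C0=M'] -> C1=M] -> [I,M]
Op 5: C1 read [C1 read: already in M, no change] -> [I,M]
Op 6: C1 read [C1 read: already in M, no change] -> [I,M]
Op 7: C0 write [C0 write: invalidate ['C1=M'] -> C0=M] -> [M,I]
Op 8: C0 write [C0 write: already M (modified), no change] -> [M,I]
Op 9: C1 read [C1 read from I: others=['C0=M'] -> C1=S, others downsized to S] -> [S,S]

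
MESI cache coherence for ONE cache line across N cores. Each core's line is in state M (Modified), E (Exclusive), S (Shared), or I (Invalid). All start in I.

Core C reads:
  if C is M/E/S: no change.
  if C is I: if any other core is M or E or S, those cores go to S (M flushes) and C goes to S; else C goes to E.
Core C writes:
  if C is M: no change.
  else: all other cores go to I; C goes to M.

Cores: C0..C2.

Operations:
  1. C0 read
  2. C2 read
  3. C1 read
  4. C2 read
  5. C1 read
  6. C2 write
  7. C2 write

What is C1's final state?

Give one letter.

Op 1: C0 read [C0 read from I: no other sharers -> C0=E (exclusive)] -> [E,I,I]
Op 2: C2 read [C2 read from I: others=['C0=E'] -> C2=S, others downsized to S] -> [S,I,S]
Op 3: C1 read [C1 read from I: others=['C0=S', 'C2=S'] -> C1=S, others downsized to S] -> [S,S,S]
Op 4: C2 read [C2 read: already in S, no change] -> [S,S,S]
Op 5: C1 read [C1 read: already in S, no change] -> [S,S,S]
Op 6: C2 write [C2 write: invalidate ['C0=S', 'C1=S'] -> C2=M] -> [I,I,M]
Op 7: C2 write [C2 write: already M (modified), no change] -> [I,I,M]

Answer: I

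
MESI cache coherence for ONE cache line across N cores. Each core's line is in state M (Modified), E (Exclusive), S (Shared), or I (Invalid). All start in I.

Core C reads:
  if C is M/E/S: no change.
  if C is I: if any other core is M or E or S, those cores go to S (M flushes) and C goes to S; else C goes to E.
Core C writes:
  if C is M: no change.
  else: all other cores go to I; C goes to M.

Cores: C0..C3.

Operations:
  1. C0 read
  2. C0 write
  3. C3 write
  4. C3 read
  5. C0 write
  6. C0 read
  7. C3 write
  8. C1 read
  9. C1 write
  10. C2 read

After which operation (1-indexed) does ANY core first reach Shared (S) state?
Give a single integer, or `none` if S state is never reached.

Op 1: C0 read [C0 read from I: no other sharers -> C0=E (exclusive)] -> [E,I,I,I]
Op 2: C0 write [C0 write: invalidate none -> C0=M] -> [M,I,I,I]
Op 3: C3 write [C3 write: invalidate ['C0=M'] -> C3=M] -> [I,I,I,M]
Op 4: C3 read [C3 read: already in M, no change] -> [I,I,I,M]
Op 5: C0 write [C0 write: invalidate ['C3=M'] -> C0=M] -> [M,I,I,I]
Op 6: C0 read [C0 read: already in M, no change] -> [M,I,I,I]
Op 7: C3 write [C3 write: invalidate ['C0=M'] -> C3=M] -> [I,I,I,M]
Op 8: C1 read [C1 read from I: others=['C3=M'] -> C1=S, others downsized to S] -> [I,S,I,S]
  -> First S state at op 8; remaining ops need not be traced.

Answer: 8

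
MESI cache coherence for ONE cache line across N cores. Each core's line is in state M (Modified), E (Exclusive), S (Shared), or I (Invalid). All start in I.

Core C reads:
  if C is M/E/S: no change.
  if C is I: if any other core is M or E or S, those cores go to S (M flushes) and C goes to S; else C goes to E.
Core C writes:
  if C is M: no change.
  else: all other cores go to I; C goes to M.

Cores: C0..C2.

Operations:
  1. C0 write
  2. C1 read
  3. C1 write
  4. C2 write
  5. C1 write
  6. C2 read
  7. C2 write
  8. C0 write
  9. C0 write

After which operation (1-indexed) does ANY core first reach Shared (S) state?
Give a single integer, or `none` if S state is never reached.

Answer: 2

Derivation:
Op 1: C0 write [C0 write: invalidate none -> C0=M] -> [M,I,I]
Op 2: C1 read [C1 read from I: others=['C0=M'] -> C1=S, others downsized to S] -> [S,S,I]
  -> First S state at op 2; remaining ops need not be traced.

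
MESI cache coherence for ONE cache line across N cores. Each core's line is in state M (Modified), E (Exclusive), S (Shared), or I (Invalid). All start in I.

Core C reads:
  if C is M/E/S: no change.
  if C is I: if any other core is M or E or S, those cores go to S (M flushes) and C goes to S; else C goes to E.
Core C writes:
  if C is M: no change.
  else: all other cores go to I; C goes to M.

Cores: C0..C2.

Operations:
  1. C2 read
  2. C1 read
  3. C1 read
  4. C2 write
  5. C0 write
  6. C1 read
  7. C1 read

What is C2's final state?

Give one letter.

Op 1: C2 read [C2 read from I: no other sharers -> C2=E (exclusive)] -> [I,I,E]
Op 2: C1 read [C1 read from I: others=['C2=E'] -> C1=S, others downsized to S] -> [I,S,S]
Op 3: C1 read [C1 read: already in S, no change] -> [I,S,S]
Op 4: C2 write [C2 write: invalidate ['C1=S'] -> C2=M] -> [I,I,M]
Op 5: C0 write [C0 write: invalidate ['C2=M'] -> C0=M] -> [M,I,I]
Op 6: C1 read [C1 read from I: others=['C0=M'] -> C1=S, others downsized to S] -> [S,S,I]
Op 7: C1 read [C1 read: already in S, no change] -> [S,S,I]

Answer: I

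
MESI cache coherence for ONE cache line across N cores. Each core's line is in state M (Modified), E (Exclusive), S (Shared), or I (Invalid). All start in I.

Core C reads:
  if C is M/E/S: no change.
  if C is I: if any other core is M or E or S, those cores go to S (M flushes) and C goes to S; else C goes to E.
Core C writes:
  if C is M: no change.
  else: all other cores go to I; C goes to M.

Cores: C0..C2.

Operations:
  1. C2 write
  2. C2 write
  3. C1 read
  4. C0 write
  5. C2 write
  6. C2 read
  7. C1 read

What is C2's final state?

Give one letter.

Answer: S

Derivation:
Op 1: C2 write [C2 write: invalidate none -> C2=M] -> [I,I,M]
Op 2: C2 write [C2 write: already M (modified), no change] -> [I,I,M]
Op 3: C1 read [C1 read from I: others=['C2=M'] -> C1=S, others downsized to S] -> [I,S,S]
Op 4: C0 write [C0 write: invalidate ['C1=S', 'C2=S'] -> C0=M] -> [M,I,I]
Op 5: C2 write [C2 write: invalidate ['C0=M'] -> C2=M] -> [I,I,M]
Op 6: C2 read [C2 read: already in M, no change] -> [I,I,M]
Op 7: C1 read [C1 read from I: others=['C2=M'] -> C1=S, others downsized to S] -> [I,S,S]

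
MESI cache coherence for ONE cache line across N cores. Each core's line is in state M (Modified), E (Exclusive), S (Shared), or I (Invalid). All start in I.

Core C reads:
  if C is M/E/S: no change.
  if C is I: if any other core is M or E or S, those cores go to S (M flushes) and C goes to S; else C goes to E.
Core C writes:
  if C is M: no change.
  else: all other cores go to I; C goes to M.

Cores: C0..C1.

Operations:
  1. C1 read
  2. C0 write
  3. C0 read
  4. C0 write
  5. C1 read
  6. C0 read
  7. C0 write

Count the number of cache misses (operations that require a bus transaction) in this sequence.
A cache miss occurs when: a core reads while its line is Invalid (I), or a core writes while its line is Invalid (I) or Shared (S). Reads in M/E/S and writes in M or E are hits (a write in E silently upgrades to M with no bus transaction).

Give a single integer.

Answer: 4

Derivation:
Op 1: C1 read [C1 read from I: no other sharers -> C1=E (exclusive)] -> [I,E] [MISS #1: read from I]
Op 2: C0 write [C0 write: invalidate ['C1=E'] -> C0=M] -> [M,I] [MISS #2: write from I]
Op 3: C0 read [C0 read: already in M, no change] -> [M,I] [hit: read from M]
Op 4: C0 write [C0 write: already M (modified), no change] -> [M,I] [hit: write from M]
Op 5: C1 read [C1 read from I: others=['C0=M'] -> C1=S, others downsized to S] -> [S,S] [MISS #3: read from I]
Op 6: C0 read [C0 read: already in S, no change] -> [S,S] [hit: read from S]
Op 7: C0 write [C0 write: invalidate ['C1=S'] -> C0=M] -> [M,I] [MISS #4: write from S]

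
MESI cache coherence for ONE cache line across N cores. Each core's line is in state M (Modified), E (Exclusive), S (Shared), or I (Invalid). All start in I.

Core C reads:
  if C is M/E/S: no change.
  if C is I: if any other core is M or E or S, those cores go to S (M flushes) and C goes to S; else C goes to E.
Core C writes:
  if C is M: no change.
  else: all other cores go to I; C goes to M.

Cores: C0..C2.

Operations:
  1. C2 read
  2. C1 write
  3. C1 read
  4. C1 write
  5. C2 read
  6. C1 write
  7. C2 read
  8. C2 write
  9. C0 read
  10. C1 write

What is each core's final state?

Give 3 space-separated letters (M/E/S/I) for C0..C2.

Answer: I M I

Derivation:
Op 1: C2 read [C2 read from I: no other sharers -> C2=E (exclusive)] -> [I,I,E]
Op 2: C1 write [C1 write: invalidate ['C2=E'] -> C1=M] -> [I,M,I]
Op 3: C1 read [C1 read: already in M, no change] -> [I,M,I]
Op 4: C1 write [C1 write: already M (modified), no change] -> [I,M,I]
Op 5: C2 read [C2 read from I: others=['C1=M'] -> C2=S, others downsized to S] -> [I,S,S]
Op 6: C1 write [C1 write: invalidate ['C2=S'] -> C1=M] -> [I,M,I]
Op 7: C2 read [C2 read from I: others=['C1=M'] -> C2=S, others downsized to S] -> [I,S,S]
Op 8: C2 write [C2 write: invalidate ['C1=S'] -> C2=M] -> [I,I,M]
Op 9: C0 read [C0 read from I: others=['C2=M'] -> C0=S, others downsized to S] -> [S,I,S]
Op 10: C1 write [C1 write: invalidate ['C0=S', 'C2=S'] -> C1=M] -> [I,M,I]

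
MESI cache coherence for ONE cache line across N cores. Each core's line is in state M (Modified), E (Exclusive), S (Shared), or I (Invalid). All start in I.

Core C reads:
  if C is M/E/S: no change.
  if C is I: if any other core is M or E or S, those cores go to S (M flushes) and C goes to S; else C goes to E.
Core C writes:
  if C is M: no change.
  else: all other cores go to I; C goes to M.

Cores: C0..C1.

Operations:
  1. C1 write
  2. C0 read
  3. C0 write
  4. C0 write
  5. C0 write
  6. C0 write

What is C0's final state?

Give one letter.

Answer: M

Derivation:
Op 1: C1 write [C1 write: invalidate none -> C1=M] -> [I,M]
Op 2: C0 read [C0 read from I: others=['C1=M'] -> C0=S, others downsized to S] -> [S,S]
Op 3: C0 write [C0 write: invalidate ['C1=S'] -> C0=M] -> [M,I]
Op 4: C0 write [C0 write: already M (modified), no change] -> [M,I]
Op 5: C0 write [C0 write: already M (modified), no change] -> [M,I]
Op 6: C0 write [C0 write: already M (modified), no change] -> [M,I]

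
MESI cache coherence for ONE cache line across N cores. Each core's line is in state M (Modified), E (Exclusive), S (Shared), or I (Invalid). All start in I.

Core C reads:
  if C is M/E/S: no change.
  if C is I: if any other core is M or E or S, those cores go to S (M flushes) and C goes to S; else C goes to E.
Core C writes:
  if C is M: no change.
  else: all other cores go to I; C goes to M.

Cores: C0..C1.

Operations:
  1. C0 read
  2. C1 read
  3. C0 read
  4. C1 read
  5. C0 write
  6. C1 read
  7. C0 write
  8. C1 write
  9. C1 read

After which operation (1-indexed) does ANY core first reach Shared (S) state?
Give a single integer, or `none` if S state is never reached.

Op 1: C0 read [C0 read from I: no other sharers -> C0=E (exclusive)] -> [E,I]
Op 2: C1 read [C1 read from I: others=['C0=E'] -> C1=S, others downsized to S] -> [S,S]
  -> First S state at op 2; remaining ops need not be traced.

Answer: 2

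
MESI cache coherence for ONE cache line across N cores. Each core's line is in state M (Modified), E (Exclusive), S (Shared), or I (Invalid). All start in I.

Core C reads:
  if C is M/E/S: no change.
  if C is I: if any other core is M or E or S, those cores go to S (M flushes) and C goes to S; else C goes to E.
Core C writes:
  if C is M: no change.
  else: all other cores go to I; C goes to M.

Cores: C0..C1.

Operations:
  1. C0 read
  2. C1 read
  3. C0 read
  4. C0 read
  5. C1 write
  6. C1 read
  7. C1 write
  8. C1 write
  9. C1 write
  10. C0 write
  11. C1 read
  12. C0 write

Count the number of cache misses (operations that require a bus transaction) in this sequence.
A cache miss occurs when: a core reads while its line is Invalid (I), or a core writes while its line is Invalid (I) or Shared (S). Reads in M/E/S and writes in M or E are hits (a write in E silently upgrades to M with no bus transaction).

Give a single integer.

Answer: 6

Derivation:
Op 1: C0 read [C0 read from I: no other sharers -> C0=E (exclusive)] -> [E,I] [MISS #1: read from I]
Op 2: C1 read [C1 read from I: others=['C0=E'] -> C1=S, others downsized to S] -> [S,S] [MISS #2: read from I]
Op 3: C0 read [C0 read: already in S, no change] -> [S,S] [hit: read from S]
Op 4: C0 read [C0 read: already in S, no change] -> [S,S] [hit: read from S]
Op 5: C1 write [C1 write: invalidate ['C0=S'] -> C1=M] -> [I,M] [MISS #3: write from S]
Op 6: C1 read [C1 read: already in M, no change] -> [I,M] [hit: read from M]
Op 7: C1 write [C1 write: already M (modified), no change] -> [I,M] [hit: write from M]
Op 8: C1 write [C1 write: already M (modified), no change] -> [I,M] [hit: write from M]
Op 9: C1 write [C1 write: already M (modified), no change] -> [I,M] [hit: write from M]
Op 10: C0 write [C0 write: invalidate ['C1=M'] -> C0=M] -> [M,I] [MISS #4: write from I]
Op 11: C1 read [C1 read from I: others=['C0=M'] -> C1=S, others downsized to S] -> [S,S] [MISS #5: read from I]
Op 12: C0 write [C0 write: invalidate ['C1=S'] -> C0=M] -> [M,I] [MISS #6: write from S]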